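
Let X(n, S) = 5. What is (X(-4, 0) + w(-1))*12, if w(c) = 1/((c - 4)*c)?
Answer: 312/5 ≈ 62.400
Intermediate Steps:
w(c) = 1/(c*(-4 + c)) (w(c) = 1/((-4 + c)*c) = 1/(c*(-4 + c)))
(X(-4, 0) + w(-1))*12 = (5 + 1/((-1)*(-4 - 1)))*12 = (5 - 1/(-5))*12 = (5 - 1*(-1/5))*12 = (5 + 1/5)*12 = (26/5)*12 = 312/5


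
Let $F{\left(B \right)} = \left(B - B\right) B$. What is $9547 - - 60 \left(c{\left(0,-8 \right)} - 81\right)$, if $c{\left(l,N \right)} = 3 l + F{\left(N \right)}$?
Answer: $4687$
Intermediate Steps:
$F{\left(B \right)} = 0$ ($F{\left(B \right)} = 0 B = 0$)
$c{\left(l,N \right)} = 3 l$ ($c{\left(l,N \right)} = 3 l + 0 = 3 l$)
$9547 - - 60 \left(c{\left(0,-8 \right)} - 81\right) = 9547 - - 60 \left(3 \cdot 0 - 81\right) = 9547 - - 60 \left(0 - 81\right) = 9547 - \left(-60\right) \left(-81\right) = 9547 - 4860 = 4687$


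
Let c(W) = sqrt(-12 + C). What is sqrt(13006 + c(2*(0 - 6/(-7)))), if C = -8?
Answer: sqrt(13006 + 2*I*sqrt(5)) ≈ 114.04 + 0.0196*I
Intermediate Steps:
c(W) = 2*I*sqrt(5) (c(W) = sqrt(-12 - 8) = sqrt(-20) = 2*I*sqrt(5))
sqrt(13006 + c(2*(0 - 6/(-7)))) = sqrt(13006 + 2*I*sqrt(5))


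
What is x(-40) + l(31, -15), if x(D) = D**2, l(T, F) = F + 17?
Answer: 1602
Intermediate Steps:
l(T, F) = 17 + F
x(-40) + l(31, -15) = (-40)**2 + (17 - 15) = 1600 + 2 = 1602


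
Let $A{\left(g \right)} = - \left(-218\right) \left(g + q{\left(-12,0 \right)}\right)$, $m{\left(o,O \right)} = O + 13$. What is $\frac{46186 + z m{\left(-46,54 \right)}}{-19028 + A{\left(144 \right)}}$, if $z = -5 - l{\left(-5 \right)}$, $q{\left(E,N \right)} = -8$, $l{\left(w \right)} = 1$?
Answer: $\frac{194}{45} \approx 4.3111$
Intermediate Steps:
$m{\left(o,O \right)} = 13 + O$
$z = -6$ ($z = -5 - 1 = -6$)
$A{\left(g \right)} = -1744 + 218 g$ ($A{\left(g \right)} = - \left(-218\right) \left(g - 8\right) = - \left(-218\right) \left(-8 + g\right) = - (1744 - 218 g) = -1744 + 218 g$)
$\frac{46186 + z m{\left(-46,54 \right)}}{-19028 + A{\left(144 \right)}} = \frac{46186 - 6 \left(13 + 54\right)}{-19028 + \left(-1744 + 218 \cdot 144\right)} = \frac{46186 - 402}{-19028 + \left(-1744 + 31392\right)} = \frac{46186 - 402}{-19028 + 29648} = \frac{45784}{10620} = 45784 \cdot \frac{1}{10620} = \frac{194}{45}$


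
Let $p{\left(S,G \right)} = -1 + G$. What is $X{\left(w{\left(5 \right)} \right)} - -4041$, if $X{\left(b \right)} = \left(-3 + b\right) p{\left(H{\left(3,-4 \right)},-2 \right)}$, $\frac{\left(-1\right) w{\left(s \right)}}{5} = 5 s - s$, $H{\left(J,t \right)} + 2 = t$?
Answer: $4350$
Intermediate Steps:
$H{\left(J,t \right)} = -2 + t$
$w{\left(s \right)} = - 20 s$ ($w{\left(s \right)} = - 5 \left(5 s - s\right) = - 5 \cdot 4 s = - 20 s$)
$X{\left(b \right)} = 9 - 3 b$ ($X{\left(b \right)} = \left(-3 + b\right) \left(-1 - 2\right) = \left(-3 + b\right) \left(-3\right) = 9 - 3 b$)
$X{\left(w{\left(5 \right)} \right)} - -4041 = \left(9 - 3 \left(\left(-20\right) 5\right)\right) - -4041 = \left(9 - -300\right) + 4041 = \left(9 + 300\right) + 4041 = 309 + 4041 = 4350$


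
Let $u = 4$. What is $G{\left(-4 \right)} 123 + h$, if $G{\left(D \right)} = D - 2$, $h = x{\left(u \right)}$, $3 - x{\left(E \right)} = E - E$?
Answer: $-735$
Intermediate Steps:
$x{\left(E \right)} = 3$ ($x{\left(E \right)} = 3 - \left(E - E\right) = 3 - 0 = 3 + 0 = 3$)
$h = 3$
$G{\left(D \right)} = -2 + D$ ($G{\left(D \right)} = D - 2 = -2 + D$)
$G{\left(-4 \right)} 123 + h = \left(-2 - 4\right) 123 + 3 = \left(-6\right) 123 + 3 = -738 + 3 = -735$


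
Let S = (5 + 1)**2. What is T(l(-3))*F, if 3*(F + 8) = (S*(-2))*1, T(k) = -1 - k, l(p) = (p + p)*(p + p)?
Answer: 1184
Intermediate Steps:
S = 36 (S = 6**2 = 36)
l(p) = 4*p**2 (l(p) = (2*p)*(2*p) = 4*p**2)
F = -32 (F = -8 + ((36*(-2))*1)/3 = -8 + (-72*1)/3 = -8 + (1/3)*(-72) = -8 - 24 = -32)
T(l(-3))*F = (-1 - 4*(-3)**2)*(-32) = (-1 - 4*9)*(-32) = (-1 - 1*36)*(-32) = (-1 - 36)*(-32) = -37*(-32) = 1184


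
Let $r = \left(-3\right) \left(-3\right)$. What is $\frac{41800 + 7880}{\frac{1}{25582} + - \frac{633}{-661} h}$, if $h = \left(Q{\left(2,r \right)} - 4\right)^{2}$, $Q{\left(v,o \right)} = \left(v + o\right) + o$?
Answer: $\frac{840073995360}{4145512597} \approx 202.65$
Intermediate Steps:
$r = 9$
$Q{\left(v,o \right)} = v + 2 o$ ($Q{\left(v,o \right)} = \left(o + v\right) + o = v + 2 o$)
$h = 256$ ($h = \left(\left(2 + 2 \cdot 9\right) - 4\right)^{2} = \left(\left(2 + 18\right) - 4\right)^{2} = \left(20 - 4\right)^{2} = 16^{2} = 256$)
$\frac{41800 + 7880}{\frac{1}{25582} + - \frac{633}{-661} h} = \frac{41800 + 7880}{\frac{1}{25582} + - \frac{633}{-661} \cdot 256} = \frac{49680}{\frac{1}{25582} + \left(-633\right) \left(- \frac{1}{661}\right) 256} = \frac{49680}{\frac{1}{25582} + \frac{633}{661} \cdot 256} = \frac{49680}{\frac{1}{25582} + \frac{162048}{661}} = \frac{49680}{\frac{4145512597}{16909702}} = 49680 \cdot \frac{16909702}{4145512597} = \frac{840073995360}{4145512597}$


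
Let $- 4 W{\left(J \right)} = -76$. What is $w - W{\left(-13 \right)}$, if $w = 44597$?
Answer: $44578$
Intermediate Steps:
$W{\left(J \right)} = 19$ ($W{\left(J \right)} = \left(- \frac{1}{4}\right) \left(-76\right) = 19$)
$w - W{\left(-13 \right)} = 44597 - 19 = 44578$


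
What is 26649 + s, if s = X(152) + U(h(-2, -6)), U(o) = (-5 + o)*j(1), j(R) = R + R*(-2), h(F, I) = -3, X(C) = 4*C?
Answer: 27265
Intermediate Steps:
j(R) = -R (j(R) = R - 2*R = -R)
U(o) = 5 - o (U(o) = (-5 + o)*(-1*1) = (-5 + o)*(-1) = 5 - o)
s = 616 (s = 4*152 + (5 - 1*(-3)) = 608 + (5 + 3) = 608 + 8 = 616)
26649 + s = 26649 + 616 = 27265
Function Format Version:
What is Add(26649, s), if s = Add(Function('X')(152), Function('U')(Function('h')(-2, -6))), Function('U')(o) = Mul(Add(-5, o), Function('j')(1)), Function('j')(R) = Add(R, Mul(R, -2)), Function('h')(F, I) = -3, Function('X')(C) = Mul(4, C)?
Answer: 27265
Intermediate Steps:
Function('j')(R) = Mul(-1, R) (Function('j')(R) = Add(R, Mul(-2, R)) = Mul(-1, R))
Function('U')(o) = Add(5, Mul(-1, o)) (Function('U')(o) = Mul(Add(-5, o), Mul(-1, 1)) = Mul(Add(-5, o), -1) = Add(5, Mul(-1, o)))
s = 616 (s = Add(Mul(4, 152), Add(5, Mul(-1, -3))) = Add(608, Add(5, 3)) = Add(608, 8) = 616)
Add(26649, s) = Add(26649, 616) = 27265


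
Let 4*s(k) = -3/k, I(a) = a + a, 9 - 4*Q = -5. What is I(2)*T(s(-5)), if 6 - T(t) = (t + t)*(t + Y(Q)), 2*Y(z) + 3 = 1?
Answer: 1251/50 ≈ 25.020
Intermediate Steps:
Q = 7/2 (Q = 9/4 - ¼*(-5) = 9/4 + 5/4 = 7/2 ≈ 3.5000)
Y(z) = -1 (Y(z) = -3/2 + (½)*1 = -3/2 + ½ = -1)
I(a) = 2*a
s(k) = -3/(4*k) (s(k) = (-3/k)/4 = -3/(4*k))
T(t) = 6 - 2*t*(-1 + t) (T(t) = 6 - (t + t)*(t - 1) = 6 - 2*t*(-1 + t))
I(2)*T(s(-5)) = (2*2)*(6 - 2*(-¾/(-5))² + 2*(-¾/(-5))) = 4*(6 - 2*(-¾*(-⅕))² + 2*(-¾*(-⅕))) = 4*(6 - 2*(3/20)² + 2*(3/20)) = 4*(6 - 2*9/400 + 3/10) = 4*(6 - 9/200 + 3/10) = 4*(1251/200) = 1251/50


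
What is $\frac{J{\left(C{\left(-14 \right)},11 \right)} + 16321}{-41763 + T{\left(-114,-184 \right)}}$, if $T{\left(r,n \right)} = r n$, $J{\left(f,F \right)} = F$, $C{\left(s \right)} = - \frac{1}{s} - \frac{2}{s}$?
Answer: $- \frac{5444}{6929} \approx -0.78568$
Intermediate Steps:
$C{\left(s \right)} = - \frac{3}{s}$
$T{\left(r,n \right)} = n r$
$\frac{J{\left(C{\left(-14 \right)},11 \right)} + 16321}{-41763 + T{\left(-114,-184 \right)}} = \frac{11 + 16321}{-41763 - -20976} = \frac{16332}{-41763 + 20976} = \frac{16332}{-20787} = 16332 \left(- \frac{1}{20787}\right) = - \frac{5444}{6929}$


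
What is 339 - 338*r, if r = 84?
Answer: -28053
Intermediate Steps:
339 - 338*r = 339 - 338*84 = 339 - 28392 = -28053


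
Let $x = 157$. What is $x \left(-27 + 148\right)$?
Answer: $18997$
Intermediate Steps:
$x \left(-27 + 148\right) = 157 \left(-27 + 148\right) = 157 \cdot 121 = 18997$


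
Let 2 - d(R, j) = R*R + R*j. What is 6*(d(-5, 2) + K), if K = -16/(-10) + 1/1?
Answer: -312/5 ≈ -62.400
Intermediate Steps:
d(R, j) = 2 - R² - R*j (d(R, j) = 2 - (R*R + R*j) = 2 - (R² + R*j) = 2 + (-R² - R*j) = 2 - R² - R*j)
K = 13/5 (K = -16*(-⅒) + 1*1 = 8/5 + 1 = 13/5 ≈ 2.6000)
6*(d(-5, 2) + K) = 6*((2 - 1*(-5)² - 1*(-5)*2) + 13/5) = 6*((2 - 1*25 + 10) + 13/5) = 6*((2 - 25 + 10) + 13/5) = 6*(-13 + 13/5) = 6*(-52/5) = -312/5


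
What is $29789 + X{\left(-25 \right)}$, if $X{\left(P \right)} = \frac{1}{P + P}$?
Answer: $\frac{1489449}{50} \approx 29789.0$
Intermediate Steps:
$X{\left(P \right)} = \frac{1}{2 P}$
$29789 + X{\left(-25 \right)} = 29789 + \frac{1}{2 \left(-25\right)} = 29789 + \frac{1}{2} \left(- \frac{1}{25}\right) = 29789 - \frac{1}{50} = \frac{1489449}{50}$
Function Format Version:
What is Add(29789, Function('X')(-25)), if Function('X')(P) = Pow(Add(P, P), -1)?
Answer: Rational(1489449, 50) ≈ 29789.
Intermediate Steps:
Function('X')(P) = Mul(Rational(1, 2), Pow(P, -1)) (Function('X')(P) = Pow(Mul(2, P), -1) = Mul(Rational(1, 2), Pow(P, -1)))
Add(29789, Function('X')(-25)) = Add(29789, Mul(Rational(1, 2), Pow(-25, -1))) = Add(29789, Mul(Rational(1, 2), Rational(-1, 25))) = Add(29789, Rational(-1, 50)) = Rational(1489449, 50)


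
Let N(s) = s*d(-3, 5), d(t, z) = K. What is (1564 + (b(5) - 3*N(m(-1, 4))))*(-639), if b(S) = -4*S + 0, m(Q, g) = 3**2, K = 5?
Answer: -900351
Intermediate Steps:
m(Q, g) = 9
b(S) = -4*S
d(t, z) = 5
N(s) = 5*s (N(s) = s*5 = 5*s)
(1564 + (b(5) - 3*N(m(-1, 4))))*(-639) = (1564 + (-4*5 - 15*9))*(-639) = (1564 + (-20 - 3*45))*(-639) = (1564 + (-20 - 135))*(-639) = (1564 - 155)*(-639) = 1409*(-639) = -900351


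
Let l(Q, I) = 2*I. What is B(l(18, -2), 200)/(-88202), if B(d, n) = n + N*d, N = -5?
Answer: -110/44101 ≈ -0.0024943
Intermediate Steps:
B(d, n) = n - 5*d
B(l(18, -2), 200)/(-88202) = (200 - 10*(-2))/(-88202) = (200 - 5*(-4))*(-1/88202) = (200 + 20)*(-1/88202) = 220*(-1/88202) = -110/44101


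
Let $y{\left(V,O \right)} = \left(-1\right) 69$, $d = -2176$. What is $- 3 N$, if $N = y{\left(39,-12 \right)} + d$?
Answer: $6735$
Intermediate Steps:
$y{\left(V,O \right)} = -69$
$N = -2245$ ($N = -69 - 2176 = -2245$)
$- 3 N = \left(-3\right) \left(-2245\right) = 6735$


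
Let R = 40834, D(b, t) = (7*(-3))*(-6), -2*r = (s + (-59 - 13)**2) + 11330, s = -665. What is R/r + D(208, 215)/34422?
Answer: -468196487/90925713 ≈ -5.1492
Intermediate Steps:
r = -15849/2 (r = -((-665 + (-59 - 13)**2) + 11330)/2 = -((-665 + (-72)**2) + 11330)/2 = -((-665 + 5184) + 11330)/2 = -(4519 + 11330)/2 = -1/2*15849 = -15849/2 ≈ -7924.5)
D(b, t) = 126 (D(b, t) = -21*(-6) = 126)
R/r + D(208, 215)/34422 = 40834/(-15849/2) + 126/34422 = 40834*(-2/15849) + 126*(1/34422) = -81668/15849 + 21/5737 = -468196487/90925713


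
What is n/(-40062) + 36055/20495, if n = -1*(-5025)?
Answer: 89429869/54738046 ≈ 1.6338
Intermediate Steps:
n = 5025
n/(-40062) + 36055/20495 = 5025/(-40062) + 36055/20495 = 5025*(-1/40062) + 36055*(1/20495) = -1675/13354 + 7211/4099 = 89429869/54738046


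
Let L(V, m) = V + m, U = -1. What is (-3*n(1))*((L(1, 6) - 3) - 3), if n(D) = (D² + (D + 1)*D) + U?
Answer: -6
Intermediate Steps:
n(D) = -1 + D² + D*(1 + D) (n(D) = (D² + (D + 1)*D) - 1 = (D² + (1 + D)*D) - 1 = (D² + D*(1 + D)) - 1 = -1 + D² + D*(1 + D))
(-3*n(1))*((L(1, 6) - 3) - 3) = (-3*(-1 + 1 + 2*1²))*(((1 + 6) - 3) - 3) = (-3*(-1 + 1 + 2*1))*((7 - 3) - 3) = (-3*(-1 + 1 + 2))*(4 - 3) = -3*2*1 = -6*1 = -6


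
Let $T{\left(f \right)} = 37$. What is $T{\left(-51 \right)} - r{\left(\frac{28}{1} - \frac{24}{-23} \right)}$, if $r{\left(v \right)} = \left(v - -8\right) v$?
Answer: $- \frac{549563}{529} \approx -1038.9$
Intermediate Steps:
$r{\left(v \right)} = v \left(8 + v\right)$ ($r{\left(v \right)} = \left(v + 8\right) v = \left(8 + v\right) v = v \left(8 + v\right)$)
$T{\left(-51 \right)} - r{\left(\frac{28}{1} - \frac{24}{-23} \right)} = 37 - \left(\frac{28}{1} - \frac{24}{-23}\right) \left(8 + \left(\frac{28}{1} - \frac{24}{-23}\right)\right) = 37 - \left(28 \cdot 1 - - \frac{24}{23}\right) \left(8 + \left(28 \cdot 1 - - \frac{24}{23}\right)\right) = 37 - \left(28 + \frac{24}{23}\right) \left(8 + \left(28 + \frac{24}{23}\right)\right) = 37 - \frac{668 \left(8 + \frac{668}{23}\right)}{23} = 37 - \frac{668}{23} \cdot \frac{852}{23} = 37 - \frac{569136}{529} = - \frac{549563}{529}$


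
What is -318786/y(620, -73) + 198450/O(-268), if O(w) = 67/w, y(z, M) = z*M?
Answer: -17963534607/22630 ≈ -7.9379e+5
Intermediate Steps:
y(z, M) = M*z
-318786/y(620, -73) + 198450/O(-268) = -318786/((-73*620)) + 198450/((67/(-268))) = -318786/(-45260) + 198450/((67*(-1/268))) = -318786*(-1/45260) + 198450/(-1/4) = 159393/22630 + 198450*(-4) = 159393/22630 - 793800 = -17963534607/22630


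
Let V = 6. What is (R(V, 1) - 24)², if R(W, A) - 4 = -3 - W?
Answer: 841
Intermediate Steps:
R(W, A) = 1 - W (R(W, A) = 4 + (-3 - W) = 1 - W)
(R(V, 1) - 24)² = ((1 - 1*6) - 24)² = ((1 - 6) - 24)² = (-5 - 24)² = (-29)² = 841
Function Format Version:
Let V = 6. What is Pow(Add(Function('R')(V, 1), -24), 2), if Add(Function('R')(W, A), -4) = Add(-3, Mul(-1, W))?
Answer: 841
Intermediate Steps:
Function('R')(W, A) = Add(1, Mul(-1, W)) (Function('R')(W, A) = Add(4, Add(-3, Mul(-1, W))) = Add(1, Mul(-1, W)))
Pow(Add(Function('R')(V, 1), -24), 2) = Pow(Add(Add(1, Mul(-1, 6)), -24), 2) = Pow(Add(Add(1, -6), -24), 2) = Pow(Add(-5, -24), 2) = Pow(-29, 2) = 841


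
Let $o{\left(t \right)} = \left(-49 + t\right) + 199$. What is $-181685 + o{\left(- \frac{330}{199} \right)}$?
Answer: $- \frac{36125795}{199} \approx -1.8154 \cdot 10^{5}$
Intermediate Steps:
$o{\left(t \right)} = 150 + t$
$-181685 + o{\left(- \frac{330}{199} \right)} = -181685 + \left(150 - \frac{330}{199}\right) = -181685 + \frac{29520}{199} = - \frac{36125795}{199}$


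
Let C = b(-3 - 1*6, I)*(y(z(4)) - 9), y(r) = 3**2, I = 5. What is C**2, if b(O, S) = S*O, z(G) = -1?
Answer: 0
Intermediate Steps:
y(r) = 9
b(O, S) = O*S
C = 0 (C = ((-3 - 1*6)*5)*(9 - 9) = ((-3 - 6)*5)*0 = -9*5*0 = -45*0 = 0)
C**2 = 0**2 = 0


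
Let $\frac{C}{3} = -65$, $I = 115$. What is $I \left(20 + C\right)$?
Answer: $-20125$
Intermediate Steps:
$C = -195$ ($C = 3 \left(-65\right) = -195$)
$I \left(20 + C\right) = 115 \left(20 - 195\right) = 115 \left(-175\right) = -20125$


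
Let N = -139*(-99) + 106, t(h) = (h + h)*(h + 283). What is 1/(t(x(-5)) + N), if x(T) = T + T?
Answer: 1/8407 ≈ 0.00011895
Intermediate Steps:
x(T) = 2*T
t(h) = 2*h*(283 + h) (t(h) = (2*h)*(283 + h) = 2*h*(283 + h))
N = 13867 (N = 13761 + 106 = 13867)
1/(t(x(-5)) + N) = 1/(2*(2*(-5))*(283 + 2*(-5)) + 13867) = 1/(2*(-10)*(283 - 10) + 13867) = 1/(2*(-10)*273 + 13867) = 1/(-5460 + 13867) = 1/8407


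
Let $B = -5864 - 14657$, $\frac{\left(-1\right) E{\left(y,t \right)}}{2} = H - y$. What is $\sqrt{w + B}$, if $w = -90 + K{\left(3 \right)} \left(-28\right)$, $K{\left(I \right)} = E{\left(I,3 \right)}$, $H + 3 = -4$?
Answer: $i \sqrt{21171} \approx 145.5 i$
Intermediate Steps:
$H = -7$ ($H = -3 - 4 = -7$)
$E{\left(y,t \right)} = 14 + 2 y$ ($E{\left(y,t \right)} = - 2 \left(-7 - y\right) = 14 + 2 y$)
$K{\left(I \right)} = 14 + 2 I$
$w = -650$ ($w = -90 + \left(14 + 2 \cdot 3\right) \left(-28\right) = -90 + \left(14 + 6\right) \left(-28\right) = -90 + 20 \left(-28\right) = -90 - 560 = -650$)
$B = -20521$ ($B = -5864 - 14657 = -20521$)
$\sqrt{w + B} = \sqrt{-650 - 20521} = \sqrt{-21171} = i \sqrt{21171}$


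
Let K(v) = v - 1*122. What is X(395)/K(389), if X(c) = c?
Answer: 395/267 ≈ 1.4794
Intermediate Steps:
K(v) = -122 + v (K(v) = v - 122 = -122 + v)
X(395)/K(389) = 395/(-122 + 389) = 395/267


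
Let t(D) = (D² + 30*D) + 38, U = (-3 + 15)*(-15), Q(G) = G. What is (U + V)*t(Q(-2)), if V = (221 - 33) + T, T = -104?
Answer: 1728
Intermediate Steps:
U = -180 (U = 12*(-15) = -180)
t(D) = 38 + D² + 30*D
V = 84 (V = (221 - 33) - 104 = 188 - 104 = 84)
(U + V)*t(Q(-2)) = (-180 + 84)*(38 + (-2)² + 30*(-2)) = -96*(38 + 4 - 60) = -96*(-18) = 1728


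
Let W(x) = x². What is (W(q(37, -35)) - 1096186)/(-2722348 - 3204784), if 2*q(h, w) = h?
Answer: 4383375/23708528 ≈ 0.18489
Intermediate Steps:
q(h, w) = h/2
(W(q(37, -35)) - 1096186)/(-2722348 - 3204784) = (((½)*37)² - 1096186)/(-2722348 - 3204784) = ((37/2)² - 1096186)/(-5927132) = (1369/4 - 1096186)*(-1/5927132) = -4383375/4*(-1/5927132) = 4383375/23708528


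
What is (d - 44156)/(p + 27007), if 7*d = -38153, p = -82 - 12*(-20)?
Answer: -69449/38031 ≈ -1.8261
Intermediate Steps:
p = 158 (p = -82 + 240 = 158)
d = -38153/7 (d = (⅐)*(-38153) = -38153/7 ≈ -5450.4)
(d - 44156)/(p + 27007) = (-38153/7 - 44156)/(158 + 27007) = -347245/7/27165 = -347245/7*1/27165 = -69449/38031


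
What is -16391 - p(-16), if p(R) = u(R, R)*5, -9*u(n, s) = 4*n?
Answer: -147839/9 ≈ -16427.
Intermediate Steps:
u(n, s) = -4*n/9
p(R) = -20*R/9 (p(R) = -4*R/9*5 = -20*R/9)
-16391 - p(-16) = -16391 - (-20)*(-16)/9 = -16391 - 1*320/9 = -16391 - 320/9 = -147839/9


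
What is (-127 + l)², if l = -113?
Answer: 57600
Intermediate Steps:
(-127 + l)² = (-127 - 113)² = (-240)² = 57600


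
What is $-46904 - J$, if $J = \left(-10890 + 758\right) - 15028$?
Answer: $-21744$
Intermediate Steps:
$J = -25160$ ($J = -10132 - 15028 = -25160$)
$-46904 - J = -46904 - -25160 = -46904 + 25160 = -21744$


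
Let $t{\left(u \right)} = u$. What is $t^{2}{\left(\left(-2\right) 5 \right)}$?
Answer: $100$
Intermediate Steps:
$t^{2}{\left(\left(-2\right) 5 \right)} = \left(\left(-2\right) 5\right)^{2} = \left(-10\right)^{2} = 100$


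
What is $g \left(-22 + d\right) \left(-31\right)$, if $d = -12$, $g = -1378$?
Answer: $-1452412$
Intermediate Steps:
$g \left(-22 + d\right) \left(-31\right) = - 1378 \left(-22 - 12\right) \left(-31\right) = - 1378 \left(\left(-34\right) \left(-31\right)\right) = \left(-1378\right) 1054 = -1452412$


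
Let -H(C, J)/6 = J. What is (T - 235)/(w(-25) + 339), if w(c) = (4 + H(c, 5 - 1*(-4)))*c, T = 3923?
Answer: 3688/1589 ≈ 2.3210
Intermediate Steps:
H(C, J) = -6*J
w(c) = -50*c (w(c) = (4 - 6*(5 - 1*(-4)))*c = (4 - 6*(5 + 4))*c = (4 - 6*9)*c = (4 - 54)*c = -50*c)
(T - 235)/(w(-25) + 339) = (3923 - 235)/(-50*(-25) + 339) = 3688/(1250 + 339) = 3688/1589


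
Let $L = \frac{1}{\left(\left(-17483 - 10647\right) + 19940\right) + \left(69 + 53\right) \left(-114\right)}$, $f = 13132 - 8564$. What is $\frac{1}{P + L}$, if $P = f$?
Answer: $\frac{22098}{100943663} \approx 0.00021891$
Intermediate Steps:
$f = 4568$ ($f = 13132 - 8564 = 4568$)
$P = 4568$
$L = - \frac{1}{22098}$ ($L = \frac{1}{\left(-28130 + 19940\right) + 122 \left(-114\right)} = \frac{1}{-8190 - 13908} = \frac{1}{-22098} = - \frac{1}{22098} \approx -4.5253 \cdot 10^{-5}$)
$\frac{1}{P + L} = \frac{1}{4568 - \frac{1}{22098}} = \frac{1}{\frac{100943663}{22098}} = \frac{22098}{100943663}$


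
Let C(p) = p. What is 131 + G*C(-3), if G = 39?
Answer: 14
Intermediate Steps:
131 + G*C(-3) = 131 + 39*(-3) = 131 - 117 = 14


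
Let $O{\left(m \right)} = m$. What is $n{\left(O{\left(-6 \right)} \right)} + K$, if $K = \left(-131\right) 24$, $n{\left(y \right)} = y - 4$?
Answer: $-3154$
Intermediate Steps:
$n{\left(y \right)} = -4 + y$
$K = -3144$
$n{\left(O{\left(-6 \right)} \right)} + K = \left(-4 - 6\right) - 3144 = -10 - 3144 = -3154$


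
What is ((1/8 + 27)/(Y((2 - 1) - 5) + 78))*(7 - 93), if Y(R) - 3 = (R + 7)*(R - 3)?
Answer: -9331/240 ≈ -38.879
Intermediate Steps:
Y(R) = 3 + (-3 + R)*(7 + R) (Y(R) = 3 + (R + 7)*(R - 3) = 3 + (7 + R)*(-3 + R) = 3 + (-3 + R)*(7 + R))
((1/8 + 27)/(Y((2 - 1) - 5) + 78))*(7 - 93) = ((1/8 + 27)/((-18 + ((2 - 1) - 5)² + 4*((2 - 1) - 5)) + 78))*(7 - 93) = ((⅛ + 27)/((-18 + (1 - 5)² + 4*(1 - 5)) + 78))*(-86) = (217/(8*((-18 + (-4)² + 4*(-4)) + 78)))*(-86) = (217/(8*((-18 + 16 - 16) + 78)))*(-86) = (217/(8*(-18 + 78)))*(-86) = ((217/8)/60)*(-86) = ((217/8)*(1/60))*(-86) = (217/480)*(-86) = -9331/240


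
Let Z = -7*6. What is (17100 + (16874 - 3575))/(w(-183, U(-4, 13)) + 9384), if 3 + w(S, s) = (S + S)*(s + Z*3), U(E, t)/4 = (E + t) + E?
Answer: 10133/16059 ≈ 0.63099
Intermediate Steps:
Z = -42
U(E, t) = 4*t + 8*E (U(E, t) = 4*((E + t) + E) = 4*(t + 2*E) = 4*t + 8*E)
w(S, s) = -3 + 2*S*(-126 + s) (w(S, s) = -3 + (S + S)*(s - 42*3) = -3 + (2*S)*(s - 126) = -3 + (2*S)*(-126 + s) = -3 + 2*S*(-126 + s))
(17100 + (16874 - 3575))/(w(-183, U(-4, 13)) + 9384) = (17100 + (16874 - 3575))/((-3 - 252*(-183) + 2*(-183)*(4*13 + 8*(-4))) + 9384) = (17100 + 13299)/((-3 + 46116 + 2*(-183)*(52 - 32)) + 9384) = 30399/((-3 + 46116 + 2*(-183)*20) + 9384) = 30399/((-3 + 46116 - 7320) + 9384) = 30399/(38793 + 9384) = 30399/48177 = 30399*(1/48177) = 10133/16059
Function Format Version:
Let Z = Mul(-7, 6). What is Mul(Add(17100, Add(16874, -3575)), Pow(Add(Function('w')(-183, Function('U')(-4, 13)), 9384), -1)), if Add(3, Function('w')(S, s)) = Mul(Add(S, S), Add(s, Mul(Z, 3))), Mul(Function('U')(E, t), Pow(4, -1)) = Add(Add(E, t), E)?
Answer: Rational(10133, 16059) ≈ 0.63099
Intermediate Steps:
Z = -42
Function('U')(E, t) = Add(Mul(4, t), Mul(8, E)) (Function('U')(E, t) = Mul(4, Add(Add(E, t), E)) = Mul(4, Add(t, Mul(2, E))) = Add(Mul(4, t), Mul(8, E)))
Function('w')(S, s) = Add(-3, Mul(2, S, Add(-126, s))) (Function('w')(S, s) = Add(-3, Mul(Add(S, S), Add(s, Mul(-42, 3)))) = Add(-3, Mul(Mul(2, S), Add(s, -126))) = Add(-3, Mul(Mul(2, S), Add(-126, s))) = Add(-3, Mul(2, S, Add(-126, s))))
Mul(Add(17100, Add(16874, -3575)), Pow(Add(Function('w')(-183, Function('U')(-4, 13)), 9384), -1)) = Mul(Add(17100, Add(16874, -3575)), Pow(Add(Add(-3, Mul(-252, -183), Mul(2, -183, Add(Mul(4, 13), Mul(8, -4)))), 9384), -1)) = Mul(Add(17100, 13299), Pow(Add(Add(-3, 46116, Mul(2, -183, Add(52, -32))), 9384), -1)) = Mul(30399, Pow(Add(Add(-3, 46116, Mul(2, -183, 20)), 9384), -1)) = Mul(30399, Pow(Add(Add(-3, 46116, -7320), 9384), -1)) = Mul(30399, Pow(Add(38793, 9384), -1)) = Mul(30399, Pow(48177, -1)) = Mul(30399, Rational(1, 48177)) = Rational(10133, 16059)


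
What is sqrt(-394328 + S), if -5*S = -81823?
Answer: I*sqrt(9449085)/5 ≈ 614.79*I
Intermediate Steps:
S = 81823/5 (S = -1/5*(-81823) = 81823/5 ≈ 16365.)
sqrt(-394328 + S) = sqrt(-394328 + 81823/5) = sqrt(-1889817/5) = I*sqrt(9449085)/5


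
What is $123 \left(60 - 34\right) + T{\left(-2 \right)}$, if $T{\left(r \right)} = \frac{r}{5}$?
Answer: $\frac{15988}{5} \approx 3197.6$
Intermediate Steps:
$T{\left(r \right)} = \frac{r}{5}$ ($T{\left(r \right)} = r \frac{1}{5} = \frac{r}{5}$)
$123 \left(60 - 34\right) + T{\left(-2 \right)} = 123 \left(60 - 34\right) + \frac{1}{5} \left(-2\right) = 123 \left(60 - 34\right) - \frac{2}{5} = 123 \cdot 26 - \frac{2}{5} = 3198 - \frac{2}{5} = \frac{15988}{5}$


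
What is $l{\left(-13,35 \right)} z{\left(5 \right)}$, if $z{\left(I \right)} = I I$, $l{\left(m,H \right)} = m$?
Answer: $-325$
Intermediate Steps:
$z{\left(I \right)} = I^{2}$
$l{\left(-13,35 \right)} z{\left(5 \right)} = - 13 \cdot 5^{2} = \left(-13\right) 25 = -325$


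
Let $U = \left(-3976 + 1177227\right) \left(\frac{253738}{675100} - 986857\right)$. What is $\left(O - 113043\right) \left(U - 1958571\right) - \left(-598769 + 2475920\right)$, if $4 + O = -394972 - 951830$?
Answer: $\frac{570547461367473550595019}{337550} \approx 1.6903 \cdot 10^{18}$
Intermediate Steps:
$O = -1346806$ ($O = -4 - 1346802 = -1346806$)
$U = - \frac{390825692410036731}{337550}$ ($U = 1173251 \left(253738 \cdot \frac{1}{675100} - 986857\right) = 1173251 \left(\frac{126869}{337550} - 986857\right) = 1173251 \left(- \frac{333113453481}{337550}\right) = - \frac{390825692410036731}{337550} \approx -1.1578 \cdot 10^{12}$)
$\left(O - 113043\right) \left(U - 1958571\right) - \left(-598769 + 2475920\right) = \left(-1346806 - 113043\right) \left(- \frac{390825692410036731}{337550} - 1958571\right) - \left(-598769 + 2475920\right) = \left(-1459849\right) \left(- \frac{390826353525677781}{337550}\right) - 1877151 = \frac{570547461368107182915069}{337550} - 1877151 = \frac{570547461367473550595019}{337550}$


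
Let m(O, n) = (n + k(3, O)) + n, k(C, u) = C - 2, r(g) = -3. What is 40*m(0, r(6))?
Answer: -200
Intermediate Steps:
k(C, u) = -2 + C
m(O, n) = 1 + 2*n (m(O, n) = (n + (-2 + 3)) + n = (n + 1) + n = (1 + n) + n = 1 + 2*n)
40*m(0, r(6)) = 40*(1 + 2*(-3)) = 40*(1 - 6) = 40*(-5) = -200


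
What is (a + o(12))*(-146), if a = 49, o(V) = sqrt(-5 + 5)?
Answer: -7154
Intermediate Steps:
o(V) = 0 (o(V) = sqrt(0) = 0)
(a + o(12))*(-146) = (49 + 0)*(-146) = 49*(-146) = -7154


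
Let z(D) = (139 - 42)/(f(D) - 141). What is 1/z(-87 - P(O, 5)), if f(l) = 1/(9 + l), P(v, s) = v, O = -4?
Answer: -10435/7178 ≈ -1.4537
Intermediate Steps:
z(D) = 97/(-141 + 1/(9 + D)) (z(D) = (139 - 42)/(1/(9 + D) - 141) = 97/(-141 + 1/(9 + D)))
1/z(-87 - P(O, 5)) = 1/(97*(-9 - (-87 - 1*(-4)))/(1268 + 141*(-87 - 1*(-4)))) = 1/(97*(-9 - (-87 + 4))/(1268 + 141*(-87 + 4))) = 1/(97*(-9 - 1*(-83))/(1268 + 141*(-83))) = 1/(97*(-9 + 83)/(1268 - 11703)) = 1/(97*74/(-10435)) = 1/(97*(-1/10435)*74) = 1/(-7178/10435) = -10435/7178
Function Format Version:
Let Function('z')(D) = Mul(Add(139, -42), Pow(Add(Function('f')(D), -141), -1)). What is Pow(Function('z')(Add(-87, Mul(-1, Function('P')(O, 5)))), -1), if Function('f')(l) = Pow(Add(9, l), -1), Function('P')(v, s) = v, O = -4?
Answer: Rational(-10435, 7178) ≈ -1.4537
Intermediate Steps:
Function('z')(D) = Mul(97, Pow(Add(-141, Pow(Add(9, D), -1)), -1)) (Function('z')(D) = Mul(Add(139, -42), Pow(Add(Pow(Add(9, D), -1), -141), -1)) = Mul(97, Pow(Add(-141, Pow(Add(9, D), -1)), -1)))
Pow(Function('z')(Add(-87, Mul(-1, Function('P')(O, 5)))), -1) = Pow(Mul(97, Pow(Add(1268, Mul(141, Add(-87, Mul(-1, -4)))), -1), Add(-9, Mul(-1, Add(-87, Mul(-1, -4))))), -1) = Pow(Mul(97, Pow(Add(1268, Mul(141, Add(-87, 4))), -1), Add(-9, Mul(-1, Add(-87, 4)))), -1) = Pow(Mul(97, Pow(Add(1268, Mul(141, -83)), -1), Add(-9, Mul(-1, -83))), -1) = Pow(Mul(97, Pow(Add(1268, -11703), -1), Add(-9, 83)), -1) = Pow(Mul(97, Pow(-10435, -1), 74), -1) = Pow(Mul(97, Rational(-1, 10435), 74), -1) = Pow(Rational(-7178, 10435), -1) = Rational(-10435, 7178)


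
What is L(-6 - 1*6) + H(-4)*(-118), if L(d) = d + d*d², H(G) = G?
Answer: -1268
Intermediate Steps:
L(d) = d + d³
L(-6 - 1*6) + H(-4)*(-118) = ((-6 - 1*6) + (-6 - 1*6)³) - 4*(-118) = ((-6 - 6) + (-6 - 6)³) + 472 = (-12 + (-12)³) + 472 = (-12 - 1728) + 472 = -1740 + 472 = -1268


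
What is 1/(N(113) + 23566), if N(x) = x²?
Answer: 1/36335 ≈ 2.7522e-5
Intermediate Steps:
1/(N(113) + 23566) = 1/(113² + 23566) = 1/(12769 + 23566) = 1/36335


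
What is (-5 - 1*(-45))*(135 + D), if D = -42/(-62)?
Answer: 168240/31 ≈ 5427.1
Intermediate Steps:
D = 21/31 (D = -42*(-1/62) = 21/31 ≈ 0.67742)
(-5 - 1*(-45))*(135 + D) = (-5 - 1*(-45))*(135 + 21/31) = (-5 + 45)*(4206/31) = 40*(4206/31) = 168240/31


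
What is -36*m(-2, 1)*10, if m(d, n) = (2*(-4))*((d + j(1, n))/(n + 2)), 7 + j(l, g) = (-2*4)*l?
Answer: -16320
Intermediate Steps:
j(l, g) = -7 - 8*l (j(l, g) = -7 + (-2*4)*l = -7 - 8*l)
m(d, n) = -8*(-15 + d)/(2 + n) (m(d, n) = (2*(-4))*((d + (-7 - 8*1))/(n + 2)) = -8*(d + (-7 - 8))/(2 + n) = -8*(d - 15)/(2 + n) = -8*(-15 + d)/(2 + n))
-36*m(-2, 1)*10 = -288*(15 - 1*(-2))/(2 + 1)*10 = -288*(15 + 2)/3*10 = -288*17/3*10 = -36*136/3*10 = -1632*10 = -16320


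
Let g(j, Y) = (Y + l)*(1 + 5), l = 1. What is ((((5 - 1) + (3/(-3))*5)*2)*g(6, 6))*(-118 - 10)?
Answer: 10752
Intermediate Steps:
g(j, Y) = 6 + 6*Y (g(j, Y) = (Y + 1)*(1 + 5) = (1 + Y)*6 = 6 + 6*Y)
((((5 - 1) + (3/(-3))*5)*2)*g(6, 6))*(-118 - 10) = ((((5 - 1) + (3/(-3))*5)*2)*(6 + 6*6))*(-118 - 10) = (((4 + (3*(-⅓))*5)*2)*(6 + 36))*(-128) = (((4 - 1*5)*2)*42)*(-128) = (((4 - 5)*2)*42)*(-128) = (-1*2*42)*(-128) = -2*42*(-128) = -84*(-128) = 10752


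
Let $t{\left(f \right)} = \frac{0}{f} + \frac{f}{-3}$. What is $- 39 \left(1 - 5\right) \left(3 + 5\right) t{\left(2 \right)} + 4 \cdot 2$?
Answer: $-824$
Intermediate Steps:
$t{\left(f \right)} = - \frac{f}{3}$ ($t{\left(f \right)} = 0 + f \left(- \frac{1}{3}\right) = 0 - \frac{f}{3} = - \frac{f}{3}$)
$- 39 \left(1 - 5\right) \left(3 + 5\right) t{\left(2 \right)} + 4 \cdot 2 = - 39 \left(1 - 5\right) \left(3 + 5\right) \left(\left(- \frac{1}{3}\right) 2\right) + 4 \cdot 2 = - 39 \left(- 4 \cdot 8 \left(- \frac{2}{3}\right)\right) + 8 = - 39 \left(\left(-4\right) \left(- \frac{16}{3}\right)\right) + 8 = \left(-39\right) \frac{64}{3} + 8 = -832 + 8 = -824$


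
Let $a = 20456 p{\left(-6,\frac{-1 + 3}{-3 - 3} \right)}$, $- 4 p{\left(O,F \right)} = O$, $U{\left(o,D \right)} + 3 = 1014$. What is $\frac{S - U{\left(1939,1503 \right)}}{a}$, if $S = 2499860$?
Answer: $\frac{2498849}{30684} \approx 81.438$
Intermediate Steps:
$U{\left(o,D \right)} = 1011$ ($U{\left(o,D \right)} = -3 + 1014 = 1011$)
$p{\left(O,F \right)} = - \frac{O}{4}$
$a = 30684$ ($a = 20456 \left(\left(- \frac{1}{4}\right) \left(-6\right)\right) = 20456 \cdot \frac{3}{2} = 30684$)
$\frac{S - U{\left(1939,1503 \right)}}{a} = \frac{2499860 - 1011}{30684} = \left(2499860 - 1011\right) \frac{1}{30684} = 2498849 \cdot \frac{1}{30684} = \frac{2498849}{30684}$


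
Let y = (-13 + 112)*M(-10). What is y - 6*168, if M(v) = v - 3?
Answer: -2295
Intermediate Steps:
M(v) = -3 + v
y = -1287 (y = (-13 + 112)*(-3 - 10) = 99*(-13) = -1287)
y - 6*168 = -1287 - 6*168 = -1287 - 1*1008 = -1287 - 1008 = -2295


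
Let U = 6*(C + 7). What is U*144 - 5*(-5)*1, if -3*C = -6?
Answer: 7801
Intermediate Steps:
C = 2 (C = -⅓*(-6) = 2)
U = 54 (U = 6*(2 + 7) = 6*9 = 54)
U*144 - 5*(-5)*1 = 54*144 - 5*(-5)*1 = 7776 + 25*1 = 7776 + 25 = 7801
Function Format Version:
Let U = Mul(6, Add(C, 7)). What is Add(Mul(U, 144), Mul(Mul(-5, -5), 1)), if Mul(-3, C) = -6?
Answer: 7801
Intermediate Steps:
C = 2 (C = Mul(Rational(-1, 3), -6) = 2)
U = 54 (U = Mul(6, Add(2, 7)) = Mul(6, 9) = 54)
Add(Mul(U, 144), Mul(Mul(-5, -5), 1)) = Add(Mul(54, 144), Mul(Mul(-5, -5), 1)) = Add(7776, Mul(25, 1)) = Add(7776, 25) = 7801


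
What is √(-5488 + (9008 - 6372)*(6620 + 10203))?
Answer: 6*√1231665 ≈ 6658.8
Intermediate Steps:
√(-5488 + (9008 - 6372)*(6620 + 10203)) = √(-5488 + 2636*16823) = √(-5488 + 44345428) = √44339940 = 6*√1231665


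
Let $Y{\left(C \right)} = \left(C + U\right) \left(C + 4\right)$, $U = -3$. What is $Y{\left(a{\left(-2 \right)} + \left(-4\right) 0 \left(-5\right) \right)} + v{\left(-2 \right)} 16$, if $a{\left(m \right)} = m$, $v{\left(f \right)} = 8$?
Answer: $118$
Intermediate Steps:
$Y{\left(C \right)} = \left(-3 + C\right) \left(4 + C\right)$ ($Y{\left(C \right)} = \left(C - 3\right) \left(C + 4\right) = \left(-3 + C\right) \left(4 + C\right)$)
$Y{\left(a{\left(-2 \right)} + \left(-4\right) 0 \left(-5\right) \right)} + v{\left(-2 \right)} 16 = \left(-12 - \left(2 - \left(-4\right) 0 \left(-5\right)\right) + \left(-2 + \left(-4\right) 0 \left(-5\right)\right)^{2}\right) + 8 \cdot 16 = \left(-12 + \left(-2 + 0 \left(-5\right)\right) + \left(-2 + 0 \left(-5\right)\right)^{2}\right) + 128 = \left(-12 + \left(-2 + 0\right) + \left(-2 + 0\right)^{2}\right) + 128 = \left(-12 - 2 + \left(-2\right)^{2}\right) + 128 = \left(-12 - 2 + 4\right) + 128 = -10 + 128 = 118$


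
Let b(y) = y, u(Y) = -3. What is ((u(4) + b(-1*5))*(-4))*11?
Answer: 352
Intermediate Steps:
((u(4) + b(-1*5))*(-4))*11 = ((-3 - 1*5)*(-4))*11 = ((-3 - 5)*(-4))*11 = -8*(-4)*11 = 32*11 = 352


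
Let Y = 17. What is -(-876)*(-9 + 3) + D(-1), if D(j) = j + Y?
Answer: -5240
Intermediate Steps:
D(j) = 17 + j (D(j) = j + 17 = 17 + j)
-(-876)*(-9 + 3) + D(-1) = -(-876)*(-9 + 3) + (17 - 1) = -(-876)*(-6) + 16 = -219*24 + 16 = -5256 + 16 = -5240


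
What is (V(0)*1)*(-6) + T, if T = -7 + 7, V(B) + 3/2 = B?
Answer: 9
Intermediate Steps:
V(B) = -3/2 + B
T = 0
(V(0)*1)*(-6) + T = ((-3/2 + 0)*1)*(-6) + 0 = -3/2*1*(-6) + 0 = -3/2*(-6) + 0 = 9 + 0 = 9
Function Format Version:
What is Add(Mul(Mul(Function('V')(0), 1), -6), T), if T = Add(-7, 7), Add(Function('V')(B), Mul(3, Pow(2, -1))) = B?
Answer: 9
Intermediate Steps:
Function('V')(B) = Add(Rational(-3, 2), B)
T = 0
Add(Mul(Mul(Function('V')(0), 1), -6), T) = Add(Mul(Mul(Add(Rational(-3, 2), 0), 1), -6), 0) = Add(Mul(Mul(Rational(-3, 2), 1), -6), 0) = Add(Mul(Rational(-3, 2), -6), 0) = Add(9, 0) = 9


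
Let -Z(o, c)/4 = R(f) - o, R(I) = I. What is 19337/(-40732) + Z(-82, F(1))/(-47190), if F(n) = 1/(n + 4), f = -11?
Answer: -450472571/961071540 ≈ -0.46872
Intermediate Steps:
F(n) = 1/(4 + n)
Z(o, c) = 44 + 4*o (Z(o, c) = -4*(-11 - o) = 44 + 4*o)
19337/(-40732) + Z(-82, F(1))/(-47190) = 19337/(-40732) + (44 + 4*(-82))/(-47190) = 19337*(-1/40732) + (44 - 328)*(-1/47190) = -19337/40732 - 284*(-1/47190) = -19337/40732 + 142/23595 = -450472571/961071540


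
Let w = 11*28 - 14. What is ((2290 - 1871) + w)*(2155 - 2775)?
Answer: -442060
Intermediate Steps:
w = 294 (w = 308 - 14 = 294)
((2290 - 1871) + w)*(2155 - 2775) = ((2290 - 1871) + 294)*(2155 - 2775) = (419 + 294)*(-620) = 713*(-620) = -442060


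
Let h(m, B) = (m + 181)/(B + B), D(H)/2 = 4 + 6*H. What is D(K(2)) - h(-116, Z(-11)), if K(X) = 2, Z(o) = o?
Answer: 769/22 ≈ 34.955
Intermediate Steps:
D(H) = 8 + 12*H (D(H) = 2*(4 + 6*H) = 8 + 12*H)
h(m, B) = (181 + m)/(2*B) (h(m, B) = (181 + m)/((2*B)) = (181 + m)*(1/(2*B)) = (181 + m)/(2*B))
D(K(2)) - h(-116, Z(-11)) = (8 + 12*2) - (181 - 116)/(2*(-11)) = (8 + 24) - (-1)*65/(2*11) = 32 - 1*(-65/22) = 32 + 65/22 = 769/22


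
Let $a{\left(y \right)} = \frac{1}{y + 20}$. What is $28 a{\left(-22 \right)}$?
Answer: $-14$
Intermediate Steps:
$a{\left(y \right)} = \frac{1}{20 + y}$
$28 a{\left(-22 \right)} = \frac{28}{20 - 22} = \frac{28}{-2} = 28 \left(- \frac{1}{2}\right) = -14$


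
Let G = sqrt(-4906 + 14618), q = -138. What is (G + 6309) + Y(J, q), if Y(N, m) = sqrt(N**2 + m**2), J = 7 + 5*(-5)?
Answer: 6309 + 4*sqrt(607) + 6*sqrt(538) ≈ 6546.7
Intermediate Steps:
G = 4*sqrt(607) (G = sqrt(9712) = 4*sqrt(607) ≈ 98.549)
J = -18 (J = 7 - 25 = -18)
(G + 6309) + Y(J, q) = (4*sqrt(607) + 6309) + sqrt((-18)**2 + (-138)**2) = (6309 + 4*sqrt(607)) + sqrt(324 + 19044) = (6309 + 4*sqrt(607)) + sqrt(19368) = (6309 + 4*sqrt(607)) + 6*sqrt(538) = 6309 + 4*sqrt(607) + 6*sqrt(538)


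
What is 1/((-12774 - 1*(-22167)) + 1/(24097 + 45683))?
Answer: 69780/655443541 ≈ 0.00010646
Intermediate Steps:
1/((-12774 - 1*(-22167)) + 1/(24097 + 45683)) = 1/((-12774 + 22167) + 1/69780) = 1/(9393 + 1/69780) = 1/(655443541/69780) = 69780/655443541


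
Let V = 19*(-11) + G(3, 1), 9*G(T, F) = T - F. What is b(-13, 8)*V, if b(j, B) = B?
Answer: -15032/9 ≈ -1670.2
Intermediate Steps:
G(T, F) = -F/9 + T/9 (G(T, F) = (T - F)/9 = -F/9 + T/9)
V = -1879/9 (V = 19*(-11) + (-⅑*1 + (⅑)*3) = -209 + (-⅑ + ⅓) = -209 + 2/9 = -1879/9 ≈ -208.78)
b(-13, 8)*V = 8*(-1879/9) = -15032/9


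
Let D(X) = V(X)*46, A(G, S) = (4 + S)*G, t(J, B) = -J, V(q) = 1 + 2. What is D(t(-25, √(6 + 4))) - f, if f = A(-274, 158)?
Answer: 44526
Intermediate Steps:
V(q) = 3
A(G, S) = G*(4 + S)
D(X) = 138 (D(X) = 3*46 = 138)
f = -44388 (f = -274*(4 + 158) = -274*162 = -44388)
D(t(-25, √(6 + 4))) - f = 138 - 1*(-44388) = 138 + 44388 = 44526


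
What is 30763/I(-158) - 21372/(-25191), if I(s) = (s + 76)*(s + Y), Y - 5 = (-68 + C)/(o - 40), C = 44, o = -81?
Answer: 14019009461/4243558302 ≈ 3.3036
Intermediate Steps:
Y = 629/121 (Y = 5 + (-68 + 44)/(-81 - 40) = 5 - 24/(-121) = 5 - 24*(-1/121) = 5 + 24/121 = 629/121 ≈ 5.1983)
I(s) = (76 + s)*(629/121 + s) (I(s) = (s + 76)*(s + 629/121) = (76 + s)*(629/121 + s))
30763/I(-158) - 21372/(-25191) = 30763/(47804/121 + (-158)² + (9825/121)*(-158)) - 21372/(-25191) = 30763/(47804/121 + 24964 - 1552350/121) - 21372*(-1/25191) = 30763/(1516098/121) + 7124/8397 = 30763*(121/1516098) + 7124/8397 = 3722323/1516098 + 7124/8397 = 14019009461/4243558302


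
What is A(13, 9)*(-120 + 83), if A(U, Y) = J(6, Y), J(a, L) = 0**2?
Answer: 0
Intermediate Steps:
J(a, L) = 0
A(U, Y) = 0
A(13, 9)*(-120 + 83) = 0*(-120 + 83) = 0*(-37) = 0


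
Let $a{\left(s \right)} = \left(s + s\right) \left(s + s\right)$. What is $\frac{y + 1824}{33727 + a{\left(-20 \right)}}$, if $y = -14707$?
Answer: $- \frac{12883}{35327} \approx -0.36468$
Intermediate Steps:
$a{\left(s \right)} = 4 s^{2}$ ($a{\left(s \right)} = 2 s 2 s = 4 s^{2}$)
$\frac{y + 1824}{33727 + a{\left(-20 \right)}} = \frac{-14707 + 1824}{33727 + 4 \left(-20\right)^{2}} = - \frac{12883}{33727 + 4 \cdot 400} = - \frac{12883}{33727 + 1600} = - \frac{12883}{35327}$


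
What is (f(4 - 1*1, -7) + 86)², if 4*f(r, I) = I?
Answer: 113569/16 ≈ 7098.1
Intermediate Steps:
f(r, I) = I/4
(f(4 - 1*1, -7) + 86)² = ((¼)*(-7) + 86)² = (-7/4 + 86)² = (337/4)² = 113569/16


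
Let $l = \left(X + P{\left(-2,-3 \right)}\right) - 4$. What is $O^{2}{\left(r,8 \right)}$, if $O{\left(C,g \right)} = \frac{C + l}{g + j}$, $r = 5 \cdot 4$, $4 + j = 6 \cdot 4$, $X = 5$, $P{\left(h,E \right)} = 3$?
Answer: $\frac{36}{49} \approx 0.73469$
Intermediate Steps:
$l = 4$ ($l = \left(5 + 3\right) - 4 = 8 - 4 = 4$)
$j = 20$ ($j = -4 + 6 \cdot 4 = -4 + 24 = 20$)
$r = 20$
$O{\left(C,g \right)} = \frac{4 + C}{20 + g}$ ($O{\left(C,g \right)} = \frac{C + 4}{g + 20} = \frac{4 + C}{20 + g}$)
$O^{2}{\left(r,8 \right)} = \left(\frac{4 + 20}{20 + 8}\right)^{2} = \left(\frac{1}{28} \cdot 24\right)^{2} = \left(\frac{6}{7}\right)^{2} = \frac{36}{49}$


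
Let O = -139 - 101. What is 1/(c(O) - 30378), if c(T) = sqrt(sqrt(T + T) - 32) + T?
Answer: -1/(30618 - sqrt(-32 + 4*I*sqrt(30))) ≈ -3.2662e-5 - 6.3466e-9*I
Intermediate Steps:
O = -240
c(T) = T + sqrt(-32 + sqrt(2)*sqrt(T)) (c(T) = sqrt(sqrt(2*T) - 32) + T = sqrt(sqrt(2)*sqrt(T) - 32) + T = sqrt(-32 + sqrt(2)*sqrt(T)) + T = T + sqrt(-32 + sqrt(2)*sqrt(T)))
1/(c(O) - 30378) = 1/((-240 + sqrt(-32 + sqrt(2)*sqrt(-240))) - 30378) = 1/((-240 + sqrt(-32 + sqrt(2)*(4*I*sqrt(15)))) - 30378) = 1/((-240 + sqrt(-32 + 4*I*sqrt(30))) - 30378) = 1/(-30618 + sqrt(-32 + 4*I*sqrt(30)))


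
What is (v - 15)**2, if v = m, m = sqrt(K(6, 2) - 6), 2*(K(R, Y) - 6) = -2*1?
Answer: (15 - I)**2 ≈ 224.0 - 30.0*I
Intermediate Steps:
K(R, Y) = 5 (K(R, Y) = 6 + (-2*1)/2 = 6 + (1/2)*(-2) = 6 - 1 = 5)
m = I (m = sqrt(5 - 6) = sqrt(-1) = I ≈ 1.0*I)
v = I ≈ 1.0*I
(v - 15)**2 = (I - 15)**2 = (-15 + I)**2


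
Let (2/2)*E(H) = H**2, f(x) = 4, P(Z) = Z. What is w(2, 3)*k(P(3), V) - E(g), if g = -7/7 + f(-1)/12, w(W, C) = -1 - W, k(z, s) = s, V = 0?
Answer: -4/9 ≈ -0.44444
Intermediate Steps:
g = -2/3 (g = -7/7 + 4/12 = -7*1/7 + 4*(1/12) = -1 + 1/3 = -2/3 ≈ -0.66667)
E(H) = H**2
w(2, 3)*k(P(3), V) - E(g) = (-1 - 1*2)*0 - (-2/3)**2 = (-1 - 2)*0 - 1*4/9 = -3*0 - 4/9 = 0 - 4/9 = -4/9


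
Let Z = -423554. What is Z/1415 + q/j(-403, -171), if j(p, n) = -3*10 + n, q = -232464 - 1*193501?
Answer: 517606121/284415 ≈ 1819.9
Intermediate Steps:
q = -425965 (q = -232464 - 193501 = -425965)
j(p, n) = -30 + n
Z/1415 + q/j(-403, -171) = -423554/1415 - 425965/(-30 - 171) = -423554*1/1415 - 425965/(-201) = -423554/1415 - 425965*(-1/201) = -423554/1415 + 425965/201 = 517606121/284415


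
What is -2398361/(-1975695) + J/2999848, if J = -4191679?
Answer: -1086760792777/5926784694360 ≈ -0.18336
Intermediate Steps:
-2398361/(-1975695) + J/2999848 = -2398361/(-1975695) - 4191679/2999848 = -2398361*(-1/1975695) - 4191679*1/2999848 = 2398361/1975695 - 4191679/2999848 = -1086760792777/5926784694360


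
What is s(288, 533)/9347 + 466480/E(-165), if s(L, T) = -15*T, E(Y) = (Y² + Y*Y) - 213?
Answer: 302043365/38996403 ≈ 7.7454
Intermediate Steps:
E(Y) = -213 + 2*Y² (E(Y) = (Y² + Y²) - 213 = 2*Y² - 213 = -213 + 2*Y²)
s(288, 533)/9347 + 466480/E(-165) = -15*533/9347 + 466480/(-213 + 2*(-165)²) = -7995*1/9347 + 466480/(-213 + 2*27225) = -615/719 + 466480/(-213 + 54450) = -615/719 + 466480/54237 = 302043365/38996403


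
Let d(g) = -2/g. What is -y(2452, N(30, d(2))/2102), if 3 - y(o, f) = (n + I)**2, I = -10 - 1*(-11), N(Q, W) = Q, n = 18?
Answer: 358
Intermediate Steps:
I = 1 (I = -10 + 11 = 1)
y(o, f) = -358 (y(o, f) = 3 - (18 + 1)**2 = 3 - 1*19**2 = 3 - 1*361 = 3 - 361 = -358)
-y(2452, N(30, d(2))/2102) = -1*(-358) = 358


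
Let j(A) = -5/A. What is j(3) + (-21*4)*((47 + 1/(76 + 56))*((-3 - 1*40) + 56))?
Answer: -1694020/33 ≈ -51334.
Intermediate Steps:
j(3) + (-21*4)*((47 + 1/(76 + 56))*((-3 - 1*40) + 56)) = -5/3 + (-21*4)*((47 + 1/(76 + 56))*((-3 - 1*40) + 56)) = -5*⅓ - 84*(47 + 1/132)*((-3 - 40) + 56) = -5/3 - 84*(47 + 1/132)*(-43 + 56) = -5/3 - 43435*13/11 = -5/3 - 84*80665/132 = -5/3 - 564655/11 = -1694020/33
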